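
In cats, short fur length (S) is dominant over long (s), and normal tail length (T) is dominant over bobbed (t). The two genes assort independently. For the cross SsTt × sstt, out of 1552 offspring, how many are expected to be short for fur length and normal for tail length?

Dihybrid cross SsTt × sstt — consider each gene separately:
fur length: Ss × ss → 2 Ss, 2 ss → 2 S_ : 2 ss (out of 4)
tail length: Tt × tt → 2 Tt, 2 tt → 2 T_ : 2 tt (out of 4)
Looking for: short (S_) and normal (T_)
P(short) = 2/4, P(normal) = 2/4
P(both) = 2/4 × 2/4 = 4/16 = 1/4
Expected count = 1/4 × 1552 = 388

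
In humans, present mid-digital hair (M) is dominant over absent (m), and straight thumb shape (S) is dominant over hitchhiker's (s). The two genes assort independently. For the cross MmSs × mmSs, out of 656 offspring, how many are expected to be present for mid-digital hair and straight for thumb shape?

Dihybrid cross MmSs × mmSs — consider each gene separately:
mid-digital hair: Mm × mm → 2 Mm, 2 mm → 2 M_ : 2 mm (out of 4)
thumb shape: Ss × Ss → 1 SS, 2 Ss, 1 ss → 3 S_ : 1 ss (out of 4)
Looking for: present (M_) and straight (S_)
P(present) = 2/4, P(straight) = 3/4
P(both) = 2/4 × 3/4 = 6/16 = 3/8
Expected count = 3/8 × 656 = 246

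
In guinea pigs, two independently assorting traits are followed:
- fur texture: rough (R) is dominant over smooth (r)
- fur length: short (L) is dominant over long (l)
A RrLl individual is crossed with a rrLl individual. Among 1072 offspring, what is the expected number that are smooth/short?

Dihybrid cross RrLl × rrLl — consider each gene separately:
fur texture: Rr × rr → 2 Rr, 2 rr → 2 R_ : 2 rr (out of 4)
fur length: Ll × Ll → 1 LL, 2 Ll, 1 ll → 3 L_ : 1 ll (out of 4)
Combine (counts out of 4 × 4 = 16): rough/short (R_L_) = 2×3 = 6; rough/long (R_ll) = 2×1 = 2; smooth/short (rrL_) = 2×3 = 6; smooth/long (rrll) = 2×1 = 2
Phenotype counts (out of 16): 6 rough/short, 2 rough/long, 6 smooth/short, 2 smooth/long
smooth/short: 6 out of 16 → fraction 3/8
Expected count = 3/8 × 1072 = 402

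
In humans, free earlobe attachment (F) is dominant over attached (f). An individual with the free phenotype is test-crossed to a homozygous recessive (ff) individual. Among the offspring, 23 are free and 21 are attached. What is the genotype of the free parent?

Test cross: ? × ff
Offspring: 23 free, 21 attached — approximately 1:1.
A 1:1 ratio in a test cross indicates the unknown parent is heterozygous (Ff).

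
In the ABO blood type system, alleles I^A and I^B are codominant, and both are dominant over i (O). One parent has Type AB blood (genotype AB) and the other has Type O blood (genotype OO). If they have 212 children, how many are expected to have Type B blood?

Cross: AB × OO
Possible offspring genotypes: 2 AO, 2 BO
Blood type counts: 2 Type A, 2 Type B
Probability of Type B: 2/4 = 1/2
Expected count = 1/2 × 212 = 106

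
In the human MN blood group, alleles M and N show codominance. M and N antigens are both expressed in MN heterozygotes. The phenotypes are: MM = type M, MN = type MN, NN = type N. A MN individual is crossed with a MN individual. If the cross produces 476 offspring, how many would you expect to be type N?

Punnett square for MN × MN:
Offspring genotypes: 1 MM, 2 MN, 1 NN
Phenotype counts: 1 type M, 2 type MN, 1 type N
type N: 1 out of 4 → fraction 1/4
Expected count = 1/4 × 476 = 119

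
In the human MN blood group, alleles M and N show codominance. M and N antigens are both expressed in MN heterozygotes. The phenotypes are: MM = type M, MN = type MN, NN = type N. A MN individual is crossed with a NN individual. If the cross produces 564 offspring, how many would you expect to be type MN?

Punnett square for MN × NN:
Offspring genotypes: 2 MN, 2 NN
Phenotype counts: 2 type MN, 2 type N
type MN: 2 out of 4 → fraction 1/2
Expected count = 1/2 × 564 = 282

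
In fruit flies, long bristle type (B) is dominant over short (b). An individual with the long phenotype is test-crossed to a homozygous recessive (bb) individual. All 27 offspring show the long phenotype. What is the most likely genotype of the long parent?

Test cross: ? × bb
All offspring are long.
If the unknown parent were heterozygous (Bb), about half of 27 offspring would be short; none are. The unknown parent is most likely homozygous dominant (BB).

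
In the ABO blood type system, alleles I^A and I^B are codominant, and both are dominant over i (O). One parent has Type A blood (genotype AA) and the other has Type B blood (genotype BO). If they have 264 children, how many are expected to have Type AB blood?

Cross: AA × BO
Possible offspring genotypes: 2 AB, 2 AO
Blood type counts: 2 Type AB, 2 Type A
Probability of Type AB: 2/4 = 1/2
Expected count = 1/2 × 264 = 132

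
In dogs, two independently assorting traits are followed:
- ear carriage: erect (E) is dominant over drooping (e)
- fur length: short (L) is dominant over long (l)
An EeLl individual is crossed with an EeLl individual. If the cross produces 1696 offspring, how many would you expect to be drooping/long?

Dihybrid cross EeLl × EeLl — consider each gene separately:
ear carriage: Ee × Ee → 1 EE, 2 Ee, 1 ee → 3 E_ : 1 ee (out of 4)
fur length: Ll × Ll → 1 LL, 2 Ll, 1 ll → 3 L_ : 1 ll (out of 4)
Combine (counts out of 4 × 4 = 16): erect/short (E_L_) = 3×3 = 9; erect/long (E_ll) = 3×1 = 3; drooping/short (eeL_) = 1×3 = 3; drooping/long (eell) = 1×1 = 1
Phenotype counts (out of 16): 9 erect/short, 3 erect/long, 3 drooping/short, 1 drooping/long
drooping/long: 1 out of 16 → fraction 1/16
Expected count = 1/16 × 1696 = 106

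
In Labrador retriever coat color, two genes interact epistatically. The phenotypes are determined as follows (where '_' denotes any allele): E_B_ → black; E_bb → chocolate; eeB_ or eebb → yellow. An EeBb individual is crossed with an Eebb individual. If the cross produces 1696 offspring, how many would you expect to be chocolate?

Cross: EeBb × Eebb — consider each gene separately:
E gene: Ee × Ee → 1 EE, 2 Ee, 1 ee → 3 E_ : 1 ee (out of 4)
B gene: Bb × bb → 2 Bb, 2 bb → 2 B_ : 2 bb (out of 4)
Genotype classes (out of 4 × 4 = 16): E_B_ = 3×2 = 6; E_bb = 3×2 = 6; eeB_ = 1×2 = 2; eebb = 1×2 = 2
Apply the phenotype rules: E_B_ (6) → black; E_bb (6) → chocolate; eeB_ (2) + eebb (2) → yellow
Phenotype counts (out of 16): 6 black, 6 chocolate, 4 yellow
chocolate: 6 out of 16 → fraction 3/8
Expected count = 3/8 × 1696 = 636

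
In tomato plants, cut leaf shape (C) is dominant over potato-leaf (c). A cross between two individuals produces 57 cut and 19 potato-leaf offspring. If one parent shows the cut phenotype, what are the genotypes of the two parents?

Observed offspring: 57 cut, 19 potato-leaf
The observed ratio simplifies to 3:1. Potato-leaf (cc) offspring appear, so each parent must contribute one c allele. The parent stated to show cut carries C, so it is Cc. The other parent is then either Cc or cc: Cc × cc would give a 1:1 split, whereas Cc × Cc gives 3:1 — matching the data. So both parents are heterozygous (Cc × Cc).
Parent genotypes: Cc × Cc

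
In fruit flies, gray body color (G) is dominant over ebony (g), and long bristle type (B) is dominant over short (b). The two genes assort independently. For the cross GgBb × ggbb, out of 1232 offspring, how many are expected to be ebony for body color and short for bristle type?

Dihybrid cross GgBb × ggbb — consider each gene separately:
body color: Gg × gg → 2 Gg, 2 gg → 2 G_ : 2 gg (out of 4)
bristle type: Bb × bb → 2 Bb, 2 bb → 2 B_ : 2 bb (out of 4)
Looking for: ebony (gg) and short (bb)
P(ebony) = 2/4, P(short) = 2/4
P(both) = 2/4 × 2/4 = 4/16 = 1/4
Expected count = 1/4 × 1232 = 308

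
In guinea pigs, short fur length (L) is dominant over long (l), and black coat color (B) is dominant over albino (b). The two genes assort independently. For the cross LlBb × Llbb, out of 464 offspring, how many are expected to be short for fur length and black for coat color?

Dihybrid cross LlBb × Llbb — consider each gene separately:
fur length: Ll × Ll → 1 LL, 2 Ll, 1 ll → 3 L_ : 1 ll (out of 4)
coat color: Bb × bb → 2 Bb, 2 bb → 2 B_ : 2 bb (out of 4)
Looking for: short (L_) and black (B_)
P(short) = 3/4, P(black) = 2/4
P(both) = 3/4 × 2/4 = 6/16 = 3/8
Expected count = 3/8 × 464 = 174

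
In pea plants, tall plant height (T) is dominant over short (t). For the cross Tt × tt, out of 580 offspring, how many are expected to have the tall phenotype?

Punnett square for Tt × tt:
Offspring genotypes: 2 Tt, 2 tt
Total offspring: 4
Count with target: 2
Probability: 2/4 = 1/2
Expected count = 1/2 × 580 = 290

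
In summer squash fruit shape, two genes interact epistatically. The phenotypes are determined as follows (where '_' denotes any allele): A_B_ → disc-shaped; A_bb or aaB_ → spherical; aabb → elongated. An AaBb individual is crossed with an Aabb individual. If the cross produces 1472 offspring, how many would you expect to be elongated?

Cross: AaBb × Aabb — consider each gene separately:
A gene: Aa × Aa → 1 AA, 2 Aa, 1 aa → 3 A_ : 1 aa (out of 4)
B gene: Bb × bb → 2 Bb, 2 bb → 2 B_ : 2 bb (out of 4)
Genotype classes (out of 4 × 4 = 16): A_B_ = 3×2 = 6; A_bb = 3×2 = 6; aaB_ = 1×2 = 2; aabb = 1×2 = 2
Apply the phenotype rules: A_B_ (6) → disc-shaped; A_bb (6) + aaB_ (2) → spherical; aabb (2) → elongated
Phenotype counts (out of 16): 6 disc-shaped, 8 spherical, 2 elongated
elongated: 2 out of 16 → fraction 1/8
Expected count = 1/8 × 1472 = 184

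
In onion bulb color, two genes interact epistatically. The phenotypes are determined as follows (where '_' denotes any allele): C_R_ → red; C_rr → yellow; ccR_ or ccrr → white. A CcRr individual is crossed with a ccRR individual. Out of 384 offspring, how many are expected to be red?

Cross: CcRr × ccRR — consider each gene separately:
C gene: Cc × cc → 2 Cc, 2 cc → 2 C_ : 2 cc (out of 4)
R gene: Rr × RR → 2 RR, 2 Rr → 4 R_ (out of 4)
Genotype classes (out of 4 × 4 = 16): C_R_ = 2×4 = 8; ccR_ = 2×4 = 8
Apply the phenotype rules: C_R_ (8) → red; ccR_ (8) → white
Phenotype counts (out of 16): 8 red, 8 white
red: 8 out of 16 → fraction 1/2
Expected count = 1/2 × 384 = 192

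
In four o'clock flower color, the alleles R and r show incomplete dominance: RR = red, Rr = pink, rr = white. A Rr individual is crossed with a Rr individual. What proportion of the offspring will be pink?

Punnett square for Rr × Rr:
Offspring genotypes: 1 RR, 2 Rr, 1 rr
Phenotype counts: 1 red, 2 pink, 1 white
pink: 2 out of 4
Probability: 2/4 = 1/2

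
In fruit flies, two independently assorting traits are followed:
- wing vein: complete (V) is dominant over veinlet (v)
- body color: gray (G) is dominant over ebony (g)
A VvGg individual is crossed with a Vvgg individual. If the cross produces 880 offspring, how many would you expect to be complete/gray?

Dihybrid cross VvGg × Vvgg — consider each gene separately:
wing vein: Vv × Vv → 1 VV, 2 Vv, 1 vv → 3 V_ : 1 vv (out of 4)
body color: Gg × gg → 2 Gg, 2 gg → 2 G_ : 2 gg (out of 4)
Combine (counts out of 4 × 4 = 16): complete/gray (V_G_) = 3×2 = 6; complete/ebony (V_gg) = 3×2 = 6; veinlet/gray (vvG_) = 1×2 = 2; veinlet/ebony (vvgg) = 1×2 = 2
Phenotype counts (out of 16): 6 complete/gray, 6 complete/ebony, 2 veinlet/gray, 2 veinlet/ebony
complete/gray: 6 out of 16 → fraction 3/8
Expected count = 3/8 × 880 = 330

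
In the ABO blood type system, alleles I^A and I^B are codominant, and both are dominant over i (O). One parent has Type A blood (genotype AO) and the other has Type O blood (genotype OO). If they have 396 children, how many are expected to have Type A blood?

Cross: AO × OO
Possible offspring genotypes: 2 AO, 2 OO
Blood type counts: 2 Type A, 2 Type O
Probability of Type A: 2/4 = 1/2
Expected count = 1/2 × 396 = 198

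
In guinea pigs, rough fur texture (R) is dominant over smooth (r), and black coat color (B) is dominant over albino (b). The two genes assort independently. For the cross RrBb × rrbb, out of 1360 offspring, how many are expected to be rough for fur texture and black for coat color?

Dihybrid cross RrBb × rrbb — consider each gene separately:
fur texture: Rr × rr → 2 Rr, 2 rr → 2 R_ : 2 rr (out of 4)
coat color: Bb × bb → 2 Bb, 2 bb → 2 B_ : 2 bb (out of 4)
Looking for: rough (R_) and black (B_)
P(rough) = 2/4, P(black) = 2/4
P(both) = 2/4 × 2/4 = 4/16 = 1/4
Expected count = 1/4 × 1360 = 340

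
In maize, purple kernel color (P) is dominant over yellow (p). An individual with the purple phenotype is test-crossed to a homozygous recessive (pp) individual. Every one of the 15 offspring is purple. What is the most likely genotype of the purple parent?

Test cross: ? × pp
All offspring are purple.
If the unknown parent were heterozygous (Pp), about half of 15 offspring would be yellow; none are. The unknown parent is most likely homozygous dominant (PP).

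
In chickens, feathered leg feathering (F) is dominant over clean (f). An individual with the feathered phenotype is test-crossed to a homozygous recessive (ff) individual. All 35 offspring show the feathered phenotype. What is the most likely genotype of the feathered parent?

Test cross: ? × ff
All offspring are feathered.
If the unknown parent were heterozygous (Ff), about half of 35 offspring would be clean; none are. The unknown parent is most likely homozygous dominant (FF).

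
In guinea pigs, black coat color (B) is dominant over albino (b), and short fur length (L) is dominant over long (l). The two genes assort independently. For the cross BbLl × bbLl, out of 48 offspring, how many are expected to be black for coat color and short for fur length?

Dihybrid cross BbLl × bbLl — consider each gene separately:
coat color: Bb × bb → 2 Bb, 2 bb → 2 B_ : 2 bb (out of 4)
fur length: Ll × Ll → 1 LL, 2 Ll, 1 ll → 3 L_ : 1 ll (out of 4)
Looking for: black (B_) and short (L_)
P(black) = 2/4, P(short) = 3/4
P(both) = 2/4 × 3/4 = 6/16 = 3/8
Expected count = 3/8 × 48 = 18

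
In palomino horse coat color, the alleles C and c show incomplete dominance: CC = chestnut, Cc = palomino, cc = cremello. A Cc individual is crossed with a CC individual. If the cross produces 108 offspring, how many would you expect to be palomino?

Punnett square for Cc × CC:
Offspring genotypes: 2 CC, 2 Cc
Phenotype counts: 2 chestnut, 2 palomino
palomino: 2 out of 4 → fraction 1/2
Expected count = 1/2 × 108 = 54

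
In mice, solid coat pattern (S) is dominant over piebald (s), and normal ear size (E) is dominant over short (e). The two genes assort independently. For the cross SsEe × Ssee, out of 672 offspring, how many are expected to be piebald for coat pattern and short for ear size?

Dihybrid cross SsEe × Ssee — consider each gene separately:
coat pattern: Ss × Ss → 1 SS, 2 Ss, 1 ss → 3 S_ : 1 ss (out of 4)
ear size: Ee × ee → 2 Ee, 2 ee → 2 E_ : 2 ee (out of 4)
Looking for: piebald (ss) and short (ee)
P(piebald) = 1/4, P(short) = 2/4
P(both) = 1/4 × 2/4 = 2/16 = 1/8
Expected count = 1/8 × 672 = 84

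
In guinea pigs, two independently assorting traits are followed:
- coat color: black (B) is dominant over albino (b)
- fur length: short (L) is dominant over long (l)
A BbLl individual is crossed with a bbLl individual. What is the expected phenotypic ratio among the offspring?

Dihybrid cross BbLl × bbLl — consider each gene separately:
coat color: Bb × bb → 2 Bb, 2 bb → 2 B_ : 2 bb (out of 4)
fur length: Ll × Ll → 1 LL, 2 Ll, 1 ll → 3 L_ : 1 ll (out of 4)
Combine (counts out of 4 × 4 = 16): black/short (B_L_) = 2×3 = 6; black/long (B_ll) = 2×1 = 2; albino/short (bbL_) = 2×3 = 6; albino/long (bbll) = 2×1 = 2
Phenotype counts (out of 16): 6 black/short, 2 black/long, 6 albino/short, 2 albino/long
Ratio: 3 black/short : 1 black/long : 3 albino/short : 1 albino/long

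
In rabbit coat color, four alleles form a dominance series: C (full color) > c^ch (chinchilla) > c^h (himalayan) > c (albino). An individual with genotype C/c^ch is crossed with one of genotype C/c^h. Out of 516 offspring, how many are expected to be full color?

Cross: C/c^ch × C/c^h
Allele dominance: C > c^ch > c^h > c
Offspring genotypes: 1 C/C, 1 C/c^h, 1 C/c^ch, 1 c^ch/c^h
Phenotype counts: 3 full color, 1 chinchilla
full color: 3 out of 4 → fraction 3/4
Expected count = 3/4 × 516 = 387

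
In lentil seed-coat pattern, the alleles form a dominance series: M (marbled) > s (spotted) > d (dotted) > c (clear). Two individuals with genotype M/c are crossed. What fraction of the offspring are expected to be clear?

Cross: M/c × M/c
Allele dominance: M > s > d > c
Offspring genotypes: 1 M/M, 2 M/c, 1 c/c
Phenotype counts: 3 marbled, 1 clear
clear: 1 out of 4
Probability: 1/4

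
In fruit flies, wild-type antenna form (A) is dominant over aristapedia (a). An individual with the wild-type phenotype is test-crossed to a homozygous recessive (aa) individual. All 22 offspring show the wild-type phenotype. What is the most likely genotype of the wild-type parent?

Test cross: ? × aa
All offspring are wild-type.
If the unknown parent were heterozygous (Aa), about half of 22 offspring would be aristapedia; none are. The unknown parent is most likely homozygous dominant (AA).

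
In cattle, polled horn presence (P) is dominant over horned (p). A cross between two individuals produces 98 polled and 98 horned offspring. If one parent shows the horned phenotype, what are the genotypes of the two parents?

Observed offspring: 98 polled, 98 horned
The observed ratio simplifies to 1:1. One parent shows horned, so its genotype must be pp. A 1:1 offspring split requires the other parent to be heterozygous (Pp).
Parent genotypes: pp × Pp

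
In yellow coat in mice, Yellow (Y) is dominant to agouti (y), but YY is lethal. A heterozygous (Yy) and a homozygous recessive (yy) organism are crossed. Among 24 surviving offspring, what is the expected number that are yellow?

Cross: Yy × yy
Punnett square offspring (before lethality): 2 Yy, 2 yy
No YY offspring are produced in this cross.
yellow: 2 out of 4 → fraction 1/2
Expected count = 1/2 × 24 = 12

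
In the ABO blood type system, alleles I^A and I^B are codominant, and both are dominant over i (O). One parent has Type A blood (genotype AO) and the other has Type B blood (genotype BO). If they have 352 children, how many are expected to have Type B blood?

Cross: AO × BO
Possible offspring genotypes: 1 AB, 1 AO, 1 BO, 1 OO
Blood type counts: 1 Type AB, 1 Type A, 1 Type B, 1 Type O
Probability of Type B: 1/4
Expected count = 1/4 × 352 = 88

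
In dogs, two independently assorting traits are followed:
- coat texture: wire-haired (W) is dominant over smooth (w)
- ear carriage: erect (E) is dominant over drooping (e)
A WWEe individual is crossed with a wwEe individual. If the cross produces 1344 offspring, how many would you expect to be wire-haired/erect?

Dihybrid cross WWEe × wwEe — consider each gene separately:
coat texture: WW × ww → 4 Ww → 4 W_ (out of 4)
ear carriage: Ee × Ee → 1 EE, 2 Ee, 1 ee → 3 E_ : 1 ee (out of 4)
Combine (counts out of 4 × 4 = 16): wire-haired/erect (W_E_) = 4×3 = 12; wire-haired/drooping (W_ee) = 4×1 = 4
Phenotype counts (out of 16): 12 wire-haired/erect, 4 wire-haired/drooping
wire-haired/erect: 12 out of 16 → fraction 3/4
Expected count = 3/4 × 1344 = 1008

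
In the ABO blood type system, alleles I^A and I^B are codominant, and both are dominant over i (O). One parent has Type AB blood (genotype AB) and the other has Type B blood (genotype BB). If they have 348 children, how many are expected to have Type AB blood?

Cross: AB × BB
Possible offspring genotypes: 2 AB, 2 BB
Blood type counts: 2 Type AB, 2 Type B
Probability of Type AB: 2/4 = 1/2
Expected count = 1/2 × 348 = 174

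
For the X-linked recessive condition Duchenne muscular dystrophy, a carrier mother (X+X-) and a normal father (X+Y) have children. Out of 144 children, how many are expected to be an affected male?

Cross: X+X- × X+Y
Offspring: 1 X+X+, 1 X+Y, 1 X+X-, 1 X-Y
Probability of an affected male: 1/4
Expected count = 1/4 × 144 = 36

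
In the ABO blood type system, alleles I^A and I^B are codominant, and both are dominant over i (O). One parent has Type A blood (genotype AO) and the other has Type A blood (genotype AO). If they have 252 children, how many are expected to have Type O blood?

Cross: AO × AO
Possible offspring genotypes: 1 AA, 2 AO, 1 OO
Blood type counts: 3 Type A, 1 Type O
Probability of Type O: 1/4
Expected count = 1/4 × 252 = 63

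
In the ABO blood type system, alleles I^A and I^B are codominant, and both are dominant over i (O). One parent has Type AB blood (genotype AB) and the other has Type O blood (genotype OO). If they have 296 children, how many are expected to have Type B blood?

Cross: AB × OO
Possible offspring genotypes: 2 AO, 2 BO
Blood type counts: 2 Type A, 2 Type B
Probability of Type B: 2/4 = 1/2
Expected count = 1/2 × 296 = 148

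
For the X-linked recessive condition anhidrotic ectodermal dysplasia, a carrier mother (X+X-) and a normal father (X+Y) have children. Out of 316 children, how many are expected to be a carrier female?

Cross: X+X- × X+Y
Offspring: 1 X+X+, 1 X+Y, 1 X+X-, 1 X-Y
Probability of a carrier female: 1/4
Expected count = 1/4 × 316 = 79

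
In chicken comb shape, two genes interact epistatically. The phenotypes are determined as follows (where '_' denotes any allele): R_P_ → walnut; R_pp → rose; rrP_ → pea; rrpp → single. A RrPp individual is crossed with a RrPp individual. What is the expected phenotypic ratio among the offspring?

Cross: RrPp × RrPp — consider each gene separately:
R gene: Rr × Rr → 1 RR, 2 Rr, 1 rr → 3 R_ : 1 rr (out of 4)
P gene: Pp × Pp → 1 PP, 2 Pp, 1 pp → 3 P_ : 1 pp (out of 4)
Genotype classes (out of 4 × 4 = 16): R_P_ = 3×3 = 9; R_pp = 3×1 = 3; rrP_ = 1×3 = 3; rrpp = 1×1 = 1
Apply the phenotype rules: R_P_ (9) → walnut; R_pp (3) → rose; rrP_ (3) → pea; rrpp (1) → single
Phenotype counts (out of 16): 9 walnut, 3 rose, 3 pea, 1 single
Ratio: 9 walnut : 3 rose : 3 pea : 1 single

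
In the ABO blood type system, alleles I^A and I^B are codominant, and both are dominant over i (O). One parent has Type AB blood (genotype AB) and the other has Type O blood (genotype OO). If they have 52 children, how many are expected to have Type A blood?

Cross: AB × OO
Possible offspring genotypes: 2 AO, 2 BO
Blood type counts: 2 Type A, 2 Type B
Probability of Type A: 2/4 = 1/2
Expected count = 1/2 × 52 = 26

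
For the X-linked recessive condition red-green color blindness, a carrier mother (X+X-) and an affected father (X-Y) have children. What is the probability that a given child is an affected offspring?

Cross: X+X- × X-Y
Offspring: 1 X+X-, 1 X+Y, 1 X-X-, 1 X-Y
Probability of an affected offspring: 2/4 = 1/2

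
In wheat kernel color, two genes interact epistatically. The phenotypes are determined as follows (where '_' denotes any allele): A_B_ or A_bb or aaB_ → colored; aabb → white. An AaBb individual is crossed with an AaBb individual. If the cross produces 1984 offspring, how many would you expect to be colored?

Cross: AaBb × AaBb — consider each gene separately:
A gene: Aa × Aa → 1 AA, 2 Aa, 1 aa → 3 A_ : 1 aa (out of 4)
B gene: Bb × Bb → 1 BB, 2 Bb, 1 bb → 3 B_ : 1 bb (out of 4)
Genotype classes (out of 4 × 4 = 16): A_B_ = 3×3 = 9; A_bb = 3×1 = 3; aaB_ = 1×3 = 3; aabb = 1×1 = 1
Apply the phenotype rules: A_B_ (9) + A_bb (3) + aaB_ (3) → colored; aabb (1) → white
Phenotype counts (out of 16): 15 colored, 1 white
colored: 15 out of 16 → fraction 15/16
Expected count = 15/16 × 1984 = 1860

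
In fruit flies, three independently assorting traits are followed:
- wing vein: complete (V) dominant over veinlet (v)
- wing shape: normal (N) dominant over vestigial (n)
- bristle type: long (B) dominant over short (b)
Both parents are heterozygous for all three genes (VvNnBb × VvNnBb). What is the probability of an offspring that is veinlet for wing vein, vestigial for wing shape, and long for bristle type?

Trihybrid cross: VvNnBb × VvNnBb
Each trait segregates independently with a 3:1 phenotypic ratio, so each gene contributes 3/4 (dominant) or 1/4 (recessive).
Target: veinlet (wing vein), vestigial (wing shape), long (bristle type)
Probability = product of independent per-trait probabilities
= 1/4 × 1/4 × 3/4 = 3/64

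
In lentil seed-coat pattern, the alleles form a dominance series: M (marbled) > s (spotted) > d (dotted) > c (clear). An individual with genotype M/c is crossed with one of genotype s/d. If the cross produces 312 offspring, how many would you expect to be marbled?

Cross: M/c × s/d
Allele dominance: M > s > d > c
Offspring genotypes: 1 M/s, 1 M/d, 1 s/c, 1 d/c
Phenotype counts: 2 marbled, 1 spotted, 1 dotted
marbled: 2 out of 4 → fraction 1/2
Expected count = 1/2 × 312 = 156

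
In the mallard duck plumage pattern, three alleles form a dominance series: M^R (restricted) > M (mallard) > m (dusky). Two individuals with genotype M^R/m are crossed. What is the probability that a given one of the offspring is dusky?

Cross: M^R/m × M^R/m
Allele dominance: M^R > M > m
Offspring genotypes: 1 M^R/M^R, 2 M^R/m, 1 m/m
Phenotype counts: 3 restricted, 1 dusky
dusky: 1 out of 4
Probability: 1/4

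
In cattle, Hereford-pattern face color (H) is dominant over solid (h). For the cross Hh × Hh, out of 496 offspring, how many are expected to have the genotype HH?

Punnett square for Hh × Hh:
Offspring genotypes: 1 HH, 2 Hh, 1 hh
Total offspring: 4
Count with target: 1
Probability: 1/4
Expected count = 1/4 × 496 = 124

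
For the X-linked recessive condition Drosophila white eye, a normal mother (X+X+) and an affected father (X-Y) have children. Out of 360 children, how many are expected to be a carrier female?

Cross: X+X+ × X-Y
Offspring: 2 X+X-, 2 X+Y
Probability of a carrier female: 2/4 = 1/2
Expected count = 1/2 × 360 = 180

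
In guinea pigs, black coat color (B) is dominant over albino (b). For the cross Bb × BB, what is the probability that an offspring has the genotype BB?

Punnett square for Bb × BB:
Offspring genotypes: 2 BB, 2 Bb
Total offspring: 4
Count with target: 2
Probability: 2/4 = 1/2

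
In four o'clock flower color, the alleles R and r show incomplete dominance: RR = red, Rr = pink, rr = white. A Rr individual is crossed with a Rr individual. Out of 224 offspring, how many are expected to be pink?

Punnett square for Rr × Rr:
Offspring genotypes: 1 RR, 2 Rr, 1 rr
Phenotype counts: 1 red, 2 pink, 1 white
pink: 2 out of 4 → fraction 1/2
Expected count = 1/2 × 224 = 112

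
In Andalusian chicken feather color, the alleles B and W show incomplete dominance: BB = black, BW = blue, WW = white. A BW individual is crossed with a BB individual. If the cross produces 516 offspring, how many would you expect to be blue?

Punnett square for BW × BB:
Offspring genotypes: 2 BB, 2 BW
Phenotype counts: 2 black, 2 blue
blue: 2 out of 4 → fraction 1/2
Expected count = 1/2 × 516 = 258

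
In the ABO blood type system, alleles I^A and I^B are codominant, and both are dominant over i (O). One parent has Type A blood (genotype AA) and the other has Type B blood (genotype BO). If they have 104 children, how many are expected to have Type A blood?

Cross: AA × BO
Possible offspring genotypes: 2 AB, 2 AO
Blood type counts: 2 Type AB, 2 Type A
Probability of Type A: 2/4 = 1/2
Expected count = 1/2 × 104 = 52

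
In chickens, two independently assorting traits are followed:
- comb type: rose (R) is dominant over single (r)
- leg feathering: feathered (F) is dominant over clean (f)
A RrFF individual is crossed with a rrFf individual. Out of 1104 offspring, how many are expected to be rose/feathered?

Dihybrid cross RrFF × rrFf — consider each gene separately:
comb type: Rr × rr → 2 Rr, 2 rr → 2 R_ : 2 rr (out of 4)
leg feathering: FF × Ff → 2 FF, 2 Ff → 4 F_ (out of 4)
Combine (counts out of 4 × 4 = 16): rose/feathered (R_F_) = 2×4 = 8; single/feathered (rrF_) = 2×4 = 8
Phenotype counts (out of 16): 8 rose/feathered, 8 single/feathered
rose/feathered: 8 out of 16 → fraction 1/2
Expected count = 1/2 × 1104 = 552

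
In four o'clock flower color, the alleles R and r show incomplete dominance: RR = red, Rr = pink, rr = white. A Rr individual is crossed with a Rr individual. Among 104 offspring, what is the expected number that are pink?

Punnett square for Rr × Rr:
Offspring genotypes: 1 RR, 2 Rr, 1 rr
Phenotype counts: 1 red, 2 pink, 1 white
pink: 2 out of 4 → fraction 1/2
Expected count = 1/2 × 104 = 52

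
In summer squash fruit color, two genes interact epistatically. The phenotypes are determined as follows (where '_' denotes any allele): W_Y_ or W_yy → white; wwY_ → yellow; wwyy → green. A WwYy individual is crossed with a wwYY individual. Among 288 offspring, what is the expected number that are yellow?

Cross: WwYy × wwYY — consider each gene separately:
W gene: Ww × ww → 2 Ww, 2 ww → 2 W_ : 2 ww (out of 4)
Y gene: Yy × YY → 2 YY, 2 Yy → 4 Y_ (out of 4)
Genotype classes (out of 4 × 4 = 16): W_Y_ = 2×4 = 8; wwY_ = 2×4 = 8
Apply the phenotype rules: W_Y_ (8) → white; wwY_ (8) → yellow
Phenotype counts (out of 16): 8 white, 8 yellow
yellow: 8 out of 16 → fraction 1/2
Expected count = 1/2 × 288 = 144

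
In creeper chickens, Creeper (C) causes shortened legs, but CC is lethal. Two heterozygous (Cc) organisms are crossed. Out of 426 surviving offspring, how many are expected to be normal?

Cross: Cc × Cc
Punnett square offspring (before lethality): 1 CC, 2 Cc, 1 cc
The CC genotype is lethal (embryos die); surviving offspring: 2 Cc, 1 cc
normal: 1 out of 3 → fraction 1/3
Expected count = 1/3 × 426 = 142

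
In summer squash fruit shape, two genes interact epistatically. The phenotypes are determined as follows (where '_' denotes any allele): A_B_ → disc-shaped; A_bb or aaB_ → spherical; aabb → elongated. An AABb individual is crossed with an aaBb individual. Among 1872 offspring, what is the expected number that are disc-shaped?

Cross: AABb × aaBb — consider each gene separately:
A gene: AA × aa → 4 Aa → 4 A_ (out of 4)
B gene: Bb × Bb → 1 BB, 2 Bb, 1 bb → 3 B_ : 1 bb (out of 4)
Genotype classes (out of 4 × 4 = 16): A_B_ = 4×3 = 12; A_bb = 4×1 = 4
Apply the phenotype rules: A_B_ (12) → disc-shaped; A_bb (4) → spherical
Phenotype counts (out of 16): 12 disc-shaped, 4 spherical
disc-shaped: 12 out of 16 → fraction 3/4
Expected count = 3/4 × 1872 = 1404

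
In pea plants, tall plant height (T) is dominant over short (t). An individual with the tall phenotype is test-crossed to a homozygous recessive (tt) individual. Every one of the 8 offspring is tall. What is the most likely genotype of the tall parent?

Test cross: ? × tt
All offspring are tall.
If the unknown parent were heterozygous (Tt), about half of 8 offspring would be short; none are. The unknown parent is most likely homozygous dominant (TT).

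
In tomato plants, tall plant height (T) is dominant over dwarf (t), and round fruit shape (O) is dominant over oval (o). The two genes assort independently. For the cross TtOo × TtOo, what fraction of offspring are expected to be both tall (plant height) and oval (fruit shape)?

Dihybrid cross TtOo × TtOo — consider each gene separately:
plant height: Tt × Tt → 1 TT, 2 Tt, 1 tt → 3 T_ : 1 tt (out of 4)
fruit shape: Oo × Oo → 1 OO, 2 Oo, 1 oo → 3 O_ : 1 oo (out of 4)
Looking for: tall (T_) and oval (oo)
P(tall) = 3/4, P(oval) = 1/4
P(both) = 3/4 × 1/4 = 3/16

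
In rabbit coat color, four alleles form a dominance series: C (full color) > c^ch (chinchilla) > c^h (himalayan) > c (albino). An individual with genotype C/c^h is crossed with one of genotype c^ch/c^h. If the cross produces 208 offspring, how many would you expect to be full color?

Cross: C/c^h × c^ch/c^h
Allele dominance: C > c^ch > c^h > c
Offspring genotypes: 1 C/c^ch, 1 C/c^h, 1 c^ch/c^h, 1 c^h/c^h
Phenotype counts: 2 full color, 1 chinchilla, 1 himalayan
full color: 2 out of 4 → fraction 1/2
Expected count = 1/2 × 208 = 104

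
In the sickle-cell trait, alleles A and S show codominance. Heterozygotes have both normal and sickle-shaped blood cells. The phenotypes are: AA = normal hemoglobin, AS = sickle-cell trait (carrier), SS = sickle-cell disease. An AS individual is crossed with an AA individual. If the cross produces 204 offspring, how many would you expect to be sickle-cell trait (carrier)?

Punnett square for AS × AA:
Offspring genotypes: 2 AA, 2 AS
Phenotype counts: 2 normal hemoglobin, 2 sickle-cell trait (carrier)
sickle-cell trait (carrier): 2 out of 4 → fraction 1/2
Expected count = 1/2 × 204 = 102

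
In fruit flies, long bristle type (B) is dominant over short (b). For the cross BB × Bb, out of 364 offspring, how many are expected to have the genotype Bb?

Punnett square for BB × Bb:
Offspring genotypes: 2 BB, 2 Bb
Total offspring: 4
Count with target: 2
Probability: 2/4 = 1/2
Expected count = 1/2 × 364 = 182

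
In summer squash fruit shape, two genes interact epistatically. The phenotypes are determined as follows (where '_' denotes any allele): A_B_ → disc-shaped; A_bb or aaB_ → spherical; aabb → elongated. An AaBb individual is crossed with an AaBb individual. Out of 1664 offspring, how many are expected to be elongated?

Cross: AaBb × AaBb — consider each gene separately:
A gene: Aa × Aa → 1 AA, 2 Aa, 1 aa → 3 A_ : 1 aa (out of 4)
B gene: Bb × Bb → 1 BB, 2 Bb, 1 bb → 3 B_ : 1 bb (out of 4)
Genotype classes (out of 4 × 4 = 16): A_B_ = 3×3 = 9; A_bb = 3×1 = 3; aaB_ = 1×3 = 3; aabb = 1×1 = 1
Apply the phenotype rules: A_B_ (9) → disc-shaped; A_bb (3) + aaB_ (3) → spherical; aabb (1) → elongated
Phenotype counts (out of 16): 9 disc-shaped, 6 spherical, 1 elongated
elongated: 1 out of 16 → fraction 1/16
Expected count = 1/16 × 1664 = 104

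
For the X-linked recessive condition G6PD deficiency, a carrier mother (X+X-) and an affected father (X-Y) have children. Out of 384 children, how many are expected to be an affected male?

Cross: X+X- × X-Y
Offspring: 1 X+X-, 1 X+Y, 1 X-X-, 1 X-Y
Probability of an affected male: 1/4
Expected count = 1/4 × 384 = 96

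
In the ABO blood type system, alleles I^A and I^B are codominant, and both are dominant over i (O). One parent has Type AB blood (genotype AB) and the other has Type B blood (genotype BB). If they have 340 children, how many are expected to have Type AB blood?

Cross: AB × BB
Possible offspring genotypes: 2 AB, 2 BB
Blood type counts: 2 Type AB, 2 Type B
Probability of Type AB: 2/4 = 1/2
Expected count = 1/2 × 340 = 170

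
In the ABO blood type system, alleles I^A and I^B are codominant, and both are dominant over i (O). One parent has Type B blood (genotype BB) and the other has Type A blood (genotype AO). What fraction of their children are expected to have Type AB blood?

Cross: BB × AO
Possible offspring genotypes: 2 AB, 2 BO
Blood type counts: 2 Type AB, 2 Type B
Probability of Type AB: 2/4 = 1/2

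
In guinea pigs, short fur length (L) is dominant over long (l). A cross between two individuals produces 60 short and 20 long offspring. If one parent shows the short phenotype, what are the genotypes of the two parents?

Observed offspring: 60 short, 20 long
The observed ratio simplifies to 3:1. Long (ll) offspring appear, so each parent must contribute one l allele. The parent stated to show short carries L, so it is Ll. The other parent is then either Ll or ll: Ll × ll would give a 1:1 split, whereas Ll × Ll gives 3:1 — matching the data. So both parents are heterozygous (Ll × Ll).
Parent genotypes: Ll × Ll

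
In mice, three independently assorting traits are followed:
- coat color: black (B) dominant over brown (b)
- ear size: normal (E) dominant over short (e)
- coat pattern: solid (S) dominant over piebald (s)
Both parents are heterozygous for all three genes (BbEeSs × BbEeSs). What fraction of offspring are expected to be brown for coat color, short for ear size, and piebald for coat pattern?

Trihybrid cross: BbEeSs × BbEeSs
Each trait segregates independently with a 3:1 phenotypic ratio, so each gene contributes 3/4 (dominant) or 1/4 (recessive).
Target: brown (coat color), short (ear size), piebald (coat pattern)
Probability = product of independent per-trait probabilities
= 1/4 × 1/4 × 1/4 = 1/64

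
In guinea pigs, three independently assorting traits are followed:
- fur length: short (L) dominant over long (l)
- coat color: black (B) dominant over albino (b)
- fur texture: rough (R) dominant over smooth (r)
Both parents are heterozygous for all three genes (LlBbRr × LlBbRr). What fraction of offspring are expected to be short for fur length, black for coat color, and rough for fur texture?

Trihybrid cross: LlBbRr × LlBbRr
Each trait segregates independently with a 3:1 phenotypic ratio, so each gene contributes 3/4 (dominant) or 1/4 (recessive).
Target: short (fur length), black (coat color), rough (fur texture)
Probability = product of independent per-trait probabilities
= 3/4 × 3/4 × 3/4 = 27/64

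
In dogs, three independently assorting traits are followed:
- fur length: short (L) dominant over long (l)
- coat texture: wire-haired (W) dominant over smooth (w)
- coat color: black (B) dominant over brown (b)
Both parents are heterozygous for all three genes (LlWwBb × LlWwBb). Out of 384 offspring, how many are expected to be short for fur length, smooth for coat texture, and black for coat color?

Trihybrid cross: LlWwBb × LlWwBb
Each trait segregates independently with a 3:1 phenotypic ratio, so each gene contributes 3/4 (dominant) or 1/4 (recessive).
Target: short (fur length), smooth (coat texture), black (coat color)
Probability = product of independent per-trait probabilities
= 3/4 × 1/4 × 3/4 = 9/64
Expected count = 9/64 × 384 = 54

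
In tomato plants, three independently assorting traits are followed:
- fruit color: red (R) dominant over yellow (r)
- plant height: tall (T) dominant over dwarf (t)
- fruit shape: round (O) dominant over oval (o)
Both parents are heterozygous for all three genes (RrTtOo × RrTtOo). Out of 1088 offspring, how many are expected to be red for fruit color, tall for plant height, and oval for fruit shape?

Trihybrid cross: RrTtOo × RrTtOo
Each trait segregates independently with a 3:1 phenotypic ratio, so each gene contributes 3/4 (dominant) or 1/4 (recessive).
Target: red (fruit color), tall (plant height), oval (fruit shape)
Probability = product of independent per-trait probabilities
= 3/4 × 3/4 × 1/4 = 9/64
Expected count = 9/64 × 1088 = 153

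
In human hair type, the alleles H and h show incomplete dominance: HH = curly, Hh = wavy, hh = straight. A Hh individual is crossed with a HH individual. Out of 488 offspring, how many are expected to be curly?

Punnett square for Hh × HH:
Offspring genotypes: 2 HH, 2 Hh
Phenotype counts: 2 curly, 2 wavy
curly: 2 out of 4 → fraction 1/2
Expected count = 1/2 × 488 = 244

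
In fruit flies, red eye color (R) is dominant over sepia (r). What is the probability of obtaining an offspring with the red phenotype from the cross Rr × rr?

Punnett square for Rr × rr:
Offspring genotypes: 2 Rr, 2 rr
Total offspring: 4
Count with target: 2
Probability: 2/4 = 1/2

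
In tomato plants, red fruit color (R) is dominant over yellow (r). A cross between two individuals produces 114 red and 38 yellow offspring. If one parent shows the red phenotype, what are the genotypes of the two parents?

Observed offspring: 114 red, 38 yellow
The observed ratio simplifies to 3:1. Yellow (rr) offspring appear, so each parent must contribute one r allele. The parent stated to show red carries R, so it is Rr. The other parent is then either Rr or rr: Rr × rr would give a 1:1 split, whereas Rr × Rr gives 3:1 — matching the data. So both parents are heterozygous (Rr × Rr).
Parent genotypes: Rr × Rr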